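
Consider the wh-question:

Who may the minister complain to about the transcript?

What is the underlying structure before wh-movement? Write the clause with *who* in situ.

'who' functions as the object of the preposition 'to'. Wh-movement fronts it, leaving a gap right after 'to':
Who may the minister complain to ___ about the transcript?

The minister may complain to who about the transcript.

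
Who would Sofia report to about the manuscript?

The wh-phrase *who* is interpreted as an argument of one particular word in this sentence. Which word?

Before movement: Sofia would report to who about the manuscript.
'who' functions as the object of the preposition 'to'. Wh-movement fronts it, leaving a gap right after 'to':
Who would Sofia report to ___ about the manuscript?

to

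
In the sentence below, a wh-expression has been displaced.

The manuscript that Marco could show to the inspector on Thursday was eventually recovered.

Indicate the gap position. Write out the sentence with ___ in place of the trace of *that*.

The manuscript that Marco could show ___ to the inspector on Thursday was eventually recovered.

'that' functions as the direct object of 'show'. The gap is right after 'show'.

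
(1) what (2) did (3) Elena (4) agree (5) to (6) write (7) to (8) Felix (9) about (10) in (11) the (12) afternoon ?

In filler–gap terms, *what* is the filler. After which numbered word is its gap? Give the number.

Underlying clause: Elena did agree to write to Felix about what in the afternoon.
'what' functions as the object of the preposition 'about'. It moves to the left edge, and the trace sits right after 'about':
What did Elena agree to write to Felix about ___ in the afternoon?
'about' is word 9.

9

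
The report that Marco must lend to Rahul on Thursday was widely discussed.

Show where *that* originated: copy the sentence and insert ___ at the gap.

The report that Marco must lend ___ to Rahul on Thursday was widely discussed.

'that' is the direct object of 'lend'. The gap is right after 'lend'.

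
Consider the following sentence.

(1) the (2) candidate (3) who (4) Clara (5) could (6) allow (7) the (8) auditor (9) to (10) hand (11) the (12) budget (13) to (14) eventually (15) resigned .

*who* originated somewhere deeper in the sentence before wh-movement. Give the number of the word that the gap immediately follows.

13

'who' functions as the object of the preposition 'to' (recipient of 'hand'). Fronting leaves a gap immediately after 'to':
The candidate who Clara could allow the auditor to hand the budget to ___ eventually resigned.
'to' is word 13.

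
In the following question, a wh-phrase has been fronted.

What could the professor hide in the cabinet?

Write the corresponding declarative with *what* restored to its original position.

The filler 'what' is interpreted as the direct object of 'hide'. Wh-movement fronts it, leaving a gap right after 'hide':
What could the professor hide ___ in the cabinet?

The professor could hide what in the cabinet.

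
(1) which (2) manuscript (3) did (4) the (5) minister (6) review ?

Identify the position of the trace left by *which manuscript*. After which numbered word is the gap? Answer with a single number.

Before movement: The minister did review which manuscript.
'which manuscript' functions as the direct object of 'review'. Fronting leaves a gap immediately after 'review':
Which manuscript did the minister review ___?
'review' is word 6.

6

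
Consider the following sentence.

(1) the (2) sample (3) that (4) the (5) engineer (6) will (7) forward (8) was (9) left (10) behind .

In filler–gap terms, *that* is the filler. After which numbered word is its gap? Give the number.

'that' is the direct object of 'forward'. Fronting leaves a gap immediately after 'forward':
The sample that the engineer will forward ___ was left behind.
'forward' is word 7.

7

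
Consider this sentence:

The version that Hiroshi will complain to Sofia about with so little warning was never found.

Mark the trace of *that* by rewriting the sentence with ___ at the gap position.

The filler 'that' is interpreted as the object of the preposition 'about'. The gap is right after 'about'.

The version that Hiroshi will complain to Sofia about ___ with so little warning was never found.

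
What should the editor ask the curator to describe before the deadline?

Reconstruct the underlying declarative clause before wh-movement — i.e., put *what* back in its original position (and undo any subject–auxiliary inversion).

The filler 'what' is interpreted as the direct object of 'describe'. Wh-movement fronts it, leaving a gap right after 'describe':
What should the editor ask the curator to describe ___ before the deadline?

The editor should ask the curator to describe what before the deadline.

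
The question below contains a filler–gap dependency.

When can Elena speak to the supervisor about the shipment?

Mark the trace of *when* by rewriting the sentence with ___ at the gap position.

Before movement: Elena can speak to the supervisor about the shipment when.
The filler 'when' is interpreted as the temporal adjunct. The gap is right after 'shipment'.

When can Elena speak to the supervisor about the shipment ___?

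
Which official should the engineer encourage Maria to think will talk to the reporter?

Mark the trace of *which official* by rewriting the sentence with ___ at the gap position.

Before movement: The engineer should encourage Maria to think which official will talk to the reporter.
'which official' functions as the subject of the clause embedded under 'think'. The gap is right after 'think'.

Which official should the engineer encourage Maria to think ___ will talk to the reporter?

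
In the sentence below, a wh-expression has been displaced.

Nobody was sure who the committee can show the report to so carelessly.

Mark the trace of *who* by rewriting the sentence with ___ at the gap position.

Nobody was sure who the committee can show the report to ___ so carelessly.

In situ: The committee can show the report to who so carelessly.
'who' functions as the object of the preposition 'to' (recipient of 'show'). The gap is right after 'to'.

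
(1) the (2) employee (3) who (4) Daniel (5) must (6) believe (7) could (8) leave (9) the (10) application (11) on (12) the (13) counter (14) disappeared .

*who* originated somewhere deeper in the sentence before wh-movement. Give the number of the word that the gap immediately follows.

'who' functions as the subject of the clause embedded under 'believe'. It moves to the left edge, and the trace sits right after 'believe':
The employee who Daniel must believe ___ could leave the application on the counter disappeared.
'believe' is word 6.

6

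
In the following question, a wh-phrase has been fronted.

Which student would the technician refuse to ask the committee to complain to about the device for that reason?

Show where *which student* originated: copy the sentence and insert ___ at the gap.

Which student would the technician refuse to ask the committee to complain to ___ about the device for that reason?

Before movement: The technician would refuse to ask the committee to complain to which student about the device for that reason.
'which student' is the object of the preposition 'to'. The gap is right after 'to'.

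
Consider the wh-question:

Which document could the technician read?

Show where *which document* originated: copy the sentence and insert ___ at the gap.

Pre-movement form: The technician could read which document.
'which document' functions as the direct object of 'read'. The gap is right after 'read'.

Which document could the technician read ___?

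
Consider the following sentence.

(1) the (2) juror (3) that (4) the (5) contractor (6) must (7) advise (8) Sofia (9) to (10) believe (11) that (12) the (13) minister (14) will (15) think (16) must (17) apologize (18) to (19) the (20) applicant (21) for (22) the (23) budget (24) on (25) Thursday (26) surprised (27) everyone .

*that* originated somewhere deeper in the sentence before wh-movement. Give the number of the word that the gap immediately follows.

15

'that' is the subject of the clause embedded under 'think'. Wh-movement fronts it, leaving a gap right after 'think':
The juror that the contractor must advise Sofia to believe that the minister will think ___ must apologize to the applicant for the budget on Thursday surprised everyone.
'think' is word 15.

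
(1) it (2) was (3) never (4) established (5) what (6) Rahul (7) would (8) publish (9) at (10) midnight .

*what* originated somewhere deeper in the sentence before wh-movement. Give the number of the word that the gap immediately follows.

Underlying clause: Rahul would publish what at midnight.
'what' functions as the direct object of 'publish'. It moves to the left edge, and the trace sits right after 'publish':
It was never established what Rahul would publish ___ at midnight.
'publish' is word 8.

8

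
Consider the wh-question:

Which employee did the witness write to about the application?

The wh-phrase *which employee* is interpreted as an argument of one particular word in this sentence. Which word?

Underlying clause: The witness did write to which employee about the application.
'which employee' is the object of the preposition 'to'. It moves to the left edge, and the trace sits right after 'to':
Which employee did the witness write to ___ about the application?

to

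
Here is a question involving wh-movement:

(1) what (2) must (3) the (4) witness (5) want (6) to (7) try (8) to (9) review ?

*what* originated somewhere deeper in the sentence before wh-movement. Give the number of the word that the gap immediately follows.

9

Underlying clause: The witness must want to try to review what.
'what' is the direct object of 'review'. Fronting leaves a gap immediately after 'review':
What must the witness want to try to review ___?
'review' is word 9.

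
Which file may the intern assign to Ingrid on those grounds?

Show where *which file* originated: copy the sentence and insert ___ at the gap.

Which file may the intern assign ___ to Ingrid on those grounds?

Underlying clause: The intern may assign which file to Ingrid on those grounds.
'which file' functions as the direct object of 'assign'. The gap is right after 'assign'.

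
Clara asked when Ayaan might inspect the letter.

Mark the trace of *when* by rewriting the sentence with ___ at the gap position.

Clara asked when Ayaan might inspect the letter ___.

Underlying clause: Ayaan might inspect the letter when.
'when' is the temporal adjunct. The gap is right after 'letter'.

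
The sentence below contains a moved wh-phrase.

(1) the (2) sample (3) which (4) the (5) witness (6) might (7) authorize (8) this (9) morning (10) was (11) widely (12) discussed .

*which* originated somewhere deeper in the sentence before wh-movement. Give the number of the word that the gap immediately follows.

7

'which' is the direct object of 'authorize'. Fronting leaves a gap immediately after 'authorize':
The sample which the witness might authorize ___ this morning was widely discussed.
'authorize' is word 7.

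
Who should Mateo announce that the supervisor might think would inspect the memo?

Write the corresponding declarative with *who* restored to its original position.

Mateo should announce that the supervisor might think who would inspect the memo.

The filler 'who' is interpreted as the subject of the clause embedded under 'think'. Wh-movement fronts it, leaving a gap right after 'think':
Who should Mateo announce that the supervisor might think ___ would inspect the memo?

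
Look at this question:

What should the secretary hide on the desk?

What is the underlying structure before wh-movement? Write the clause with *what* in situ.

The secretary should hide what on the desk.

'what' functions as the direct object of 'hide'. Wh-movement fronts it, leaving a gap right after 'hide':
What should the secretary hide ___ on the desk?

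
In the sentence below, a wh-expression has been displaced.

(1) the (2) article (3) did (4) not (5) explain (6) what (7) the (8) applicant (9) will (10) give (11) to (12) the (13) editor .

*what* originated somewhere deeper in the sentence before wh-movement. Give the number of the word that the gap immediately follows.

Underlying clause: The applicant will give what to the editor.
'what' functions as the direct object of 'give'. It moves to the left edge, and the trace sits right after 'give':
The article did not explain what the applicant will give ___ to the editor.
'give' is word 10.

10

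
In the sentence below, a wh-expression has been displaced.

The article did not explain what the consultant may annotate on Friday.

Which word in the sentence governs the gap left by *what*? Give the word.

In situ: The consultant may annotate what on Friday.
The filler 'what' is interpreted as the direct object of 'annotate'. Fronting leaves a gap immediately after 'annotate':
The article did not explain what the consultant may annotate ___ on Friday.

annotate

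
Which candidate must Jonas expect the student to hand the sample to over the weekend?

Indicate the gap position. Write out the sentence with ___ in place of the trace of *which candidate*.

Pre-movement form: Jonas must expect the student to hand the sample to which candidate over the weekend.
'which candidate' is the object of the preposition 'to' (recipient of 'hand'). The gap is right after 'to'.

Which candidate must Jonas expect the student to hand the sample to ___ over the weekend?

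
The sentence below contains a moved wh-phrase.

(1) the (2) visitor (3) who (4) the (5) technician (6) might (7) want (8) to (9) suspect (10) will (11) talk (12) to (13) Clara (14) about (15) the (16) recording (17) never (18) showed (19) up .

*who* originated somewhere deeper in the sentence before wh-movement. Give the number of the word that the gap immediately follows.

'who' functions as the subject of the clause embedded under 'suspect'. It moves to the left edge, and the trace sits right after 'suspect':
The visitor who the technician might want to suspect ___ will talk to Clara about the recording never showed up.
'suspect' is word 9.

9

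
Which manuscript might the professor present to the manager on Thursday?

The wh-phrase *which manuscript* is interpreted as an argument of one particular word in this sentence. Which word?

Before movement: The professor might present which manuscript to the manager on Thursday.
'which manuscript' is the direct object of 'present'. Fronting leaves a gap immediately after 'present':
Which manuscript might the professor present ___ to the manager on Thursday?

present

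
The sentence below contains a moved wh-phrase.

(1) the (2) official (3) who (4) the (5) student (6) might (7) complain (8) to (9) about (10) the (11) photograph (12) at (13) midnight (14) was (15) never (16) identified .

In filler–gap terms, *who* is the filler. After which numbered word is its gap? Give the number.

8

'who' functions as the object of the preposition 'to'. Fronting leaves a gap immediately after 'to':
The official who the student might complain to ___ about the photograph at midnight was never identified.
'to' is word 8.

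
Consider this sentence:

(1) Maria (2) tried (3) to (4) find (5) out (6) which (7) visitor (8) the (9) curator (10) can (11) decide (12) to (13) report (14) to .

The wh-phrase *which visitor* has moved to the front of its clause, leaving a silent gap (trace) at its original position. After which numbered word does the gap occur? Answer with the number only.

In situ: The curator can decide to report to which visitor.
'which visitor' is the object of the preposition 'to'. Wh-movement fronts it, leaving a gap right after 'to':
Maria tried to find out which visitor the curator can decide to report to ___.
'to' is word 14.

14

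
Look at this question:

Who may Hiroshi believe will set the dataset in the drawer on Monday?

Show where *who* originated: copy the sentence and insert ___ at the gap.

Underlying clause: Hiroshi may believe who will set the dataset in the drawer on Monday.
'who' functions as the subject of the clause embedded under 'believe'. The gap is right after 'believe'.

Who may Hiroshi believe ___ will set the dataset in the drawer on Monday?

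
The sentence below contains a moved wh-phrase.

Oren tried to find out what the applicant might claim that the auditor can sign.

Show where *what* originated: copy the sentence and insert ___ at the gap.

Underlying clause: The applicant might claim that the auditor can sign what.
'what' functions as the direct object of 'sign'. The gap is right after 'sign'.

Oren tried to find out what the applicant might claim that the auditor can sign ___.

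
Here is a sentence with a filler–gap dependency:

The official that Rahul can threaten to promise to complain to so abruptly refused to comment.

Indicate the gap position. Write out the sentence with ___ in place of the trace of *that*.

The official that Rahul can threaten to promise to complain to ___ so abruptly refused to comment.

'that' functions as the object of the preposition 'to'. The gap is right after 'to'.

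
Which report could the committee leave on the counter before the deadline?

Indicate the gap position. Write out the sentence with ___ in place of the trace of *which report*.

In situ: The committee could leave which report on the counter before the deadline.
'which report' is the direct object of 'leave'. The gap is right after 'leave'.

Which report could the committee leave ___ on the counter before the deadline?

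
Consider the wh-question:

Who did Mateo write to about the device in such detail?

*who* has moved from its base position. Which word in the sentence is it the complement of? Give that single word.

In situ: Mateo did write to who about the device in such detail.
'who' functions as the object of the preposition 'to'. It moves to the left edge, and the trace sits right after 'to':
Who did Mateo write to ___ about the device in such detail?

to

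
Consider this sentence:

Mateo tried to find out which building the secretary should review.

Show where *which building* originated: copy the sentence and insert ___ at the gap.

Mateo tried to find out which building the secretary should review ___.

Before movement: The secretary should review which building.
The filler 'which building' is interpreted as the direct object of 'review'. The gap is right after 'review'.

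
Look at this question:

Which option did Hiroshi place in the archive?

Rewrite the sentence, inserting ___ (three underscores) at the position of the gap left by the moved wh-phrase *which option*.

Underlying clause: Hiroshi did place which option in the archive.
'which option' functions as the direct object of 'place'. The gap is right after 'place'.

Which option did Hiroshi place ___ in the archive?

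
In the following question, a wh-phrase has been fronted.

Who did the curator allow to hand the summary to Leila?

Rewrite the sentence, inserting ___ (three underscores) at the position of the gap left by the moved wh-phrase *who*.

Who did the curator allow ___ to hand the summary to Leila?

In situ: The curator did allow who to hand the summary to Leila.
'who' is the direct object of 'allow'. The gap is right after 'allow'.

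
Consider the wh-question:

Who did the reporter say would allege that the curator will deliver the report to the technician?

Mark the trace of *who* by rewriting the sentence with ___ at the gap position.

Who did the reporter say ___ would allege that the curator will deliver the report to the technician?

Underlying clause: The reporter did say who would allege that the curator will deliver the report to the technician.
'who' functions as the subject of the clause embedded under 'say'. The gap is right after 'say'.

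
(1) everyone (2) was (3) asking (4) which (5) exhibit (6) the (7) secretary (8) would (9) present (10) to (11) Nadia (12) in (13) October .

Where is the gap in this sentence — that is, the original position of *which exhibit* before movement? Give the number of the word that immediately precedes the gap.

Before movement: The secretary would present which exhibit to Nadia in October.
'which exhibit' functions as the direct object of 'present'. Fronting leaves a gap immediately after 'present':
Everyone was asking which exhibit the secretary would present ___ to Nadia in October.
'present' is word 9.

9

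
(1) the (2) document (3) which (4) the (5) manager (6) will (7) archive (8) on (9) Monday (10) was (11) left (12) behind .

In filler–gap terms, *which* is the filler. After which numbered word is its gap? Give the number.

The filler 'which' is interpreted as the direct object of 'archive'. Wh-movement fronts it, leaving a gap right after 'archive':
The document which the manager will archive ___ on Monday was left behind.
'archive' is word 7.

7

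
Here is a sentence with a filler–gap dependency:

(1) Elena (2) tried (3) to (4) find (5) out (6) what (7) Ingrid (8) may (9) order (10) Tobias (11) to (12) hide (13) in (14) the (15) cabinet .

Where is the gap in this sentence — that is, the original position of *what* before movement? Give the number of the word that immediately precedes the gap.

Pre-movement form: Ingrid may order Tobias to hide what in the cabinet.
The filler 'what' is interpreted as the direct object of 'hide'. Fronting leaves a gap immediately after 'hide':
Elena tried to find out what Ingrid may order Tobias to hide ___ in the cabinet.
'hide' is word 12.

12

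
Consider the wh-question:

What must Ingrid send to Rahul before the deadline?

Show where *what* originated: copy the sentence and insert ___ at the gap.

Pre-movement form: Ingrid must send what to Rahul before the deadline.
'what' functions as the direct object of 'send'. The gap is right after 'send'.

What must Ingrid send ___ to Rahul before the deadline?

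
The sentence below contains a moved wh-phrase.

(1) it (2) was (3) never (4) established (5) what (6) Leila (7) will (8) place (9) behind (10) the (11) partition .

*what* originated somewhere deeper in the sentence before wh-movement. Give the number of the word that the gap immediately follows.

Underlying clause: Leila will place what behind the partition.
'what' functions as the direct object of 'place'. Wh-movement fronts it, leaving a gap right after 'place':
It was never established what Leila will place ___ behind the partition.
'place' is word 8.

8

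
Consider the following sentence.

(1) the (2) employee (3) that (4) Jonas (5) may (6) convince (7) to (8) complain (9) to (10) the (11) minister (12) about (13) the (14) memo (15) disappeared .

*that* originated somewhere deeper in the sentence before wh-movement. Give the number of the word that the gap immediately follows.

6

'that' is the direct object of 'convince'. Wh-movement fronts it, leaving a gap right after 'convince':
The employee that Jonas may convince ___ to complain to the minister about the memo disappeared.
'convince' is word 6.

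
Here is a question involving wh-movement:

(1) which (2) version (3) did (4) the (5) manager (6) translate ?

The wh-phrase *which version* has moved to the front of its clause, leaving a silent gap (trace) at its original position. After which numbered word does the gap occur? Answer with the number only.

6

In situ: The manager did translate which version.
The filler 'which version' is interpreted as the direct object of 'translate'. It moves to the left edge, and the trace sits right after 'translate':
Which version did the manager translate ___?
'translate' is word 6.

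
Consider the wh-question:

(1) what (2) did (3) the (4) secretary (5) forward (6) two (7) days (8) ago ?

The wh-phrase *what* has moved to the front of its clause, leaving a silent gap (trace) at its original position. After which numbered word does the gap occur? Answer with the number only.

In situ: The secretary did forward what two days ago.
'what' is the direct object of 'forward'. Wh-movement fronts it, leaving a gap right after 'forward':
What did the secretary forward ___ two days ago?
'forward' is word 5.

5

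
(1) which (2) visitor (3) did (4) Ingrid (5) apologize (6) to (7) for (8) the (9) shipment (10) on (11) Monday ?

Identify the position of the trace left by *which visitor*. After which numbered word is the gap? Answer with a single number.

Pre-movement form: Ingrid did apologize to which visitor for the shipment on Monday.
The filler 'which visitor' is interpreted as the object of the preposition 'to'. Fronting leaves a gap immediately after 'to':
Which visitor did Ingrid apologize to ___ for the shipment on Monday?
'to' is word 6.

6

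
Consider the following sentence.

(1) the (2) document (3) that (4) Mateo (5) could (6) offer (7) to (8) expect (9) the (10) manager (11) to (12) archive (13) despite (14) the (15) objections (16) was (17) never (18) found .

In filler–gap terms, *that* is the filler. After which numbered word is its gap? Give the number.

The filler 'that' is interpreted as the direct object of 'archive'. It moves to the left edge, and the trace sits right after 'archive':
The document that Mateo could offer to expect the manager to archive ___ despite the objections was never found.
'archive' is word 12.

12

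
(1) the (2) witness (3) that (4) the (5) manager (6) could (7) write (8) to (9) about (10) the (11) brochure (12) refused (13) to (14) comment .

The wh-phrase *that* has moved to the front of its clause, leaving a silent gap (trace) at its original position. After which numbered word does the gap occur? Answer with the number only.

8

'that' is the object of the preposition 'to'. Wh-movement fronts it, leaving a gap right after 'to':
The witness that the manager could write to ___ about the brochure refused to comment.
'to' is word 8.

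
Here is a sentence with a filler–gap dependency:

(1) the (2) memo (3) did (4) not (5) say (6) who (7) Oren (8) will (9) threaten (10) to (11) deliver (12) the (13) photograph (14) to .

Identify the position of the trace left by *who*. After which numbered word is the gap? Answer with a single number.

Pre-movement form: Oren will threaten to deliver the photograph to who.
The filler 'who' is interpreted as the object of the preposition 'to' (recipient of 'deliver'). Fronting leaves a gap immediately after 'to':
The memo did not say who Oren will threaten to deliver the photograph to ___.
'to' is word 14.

14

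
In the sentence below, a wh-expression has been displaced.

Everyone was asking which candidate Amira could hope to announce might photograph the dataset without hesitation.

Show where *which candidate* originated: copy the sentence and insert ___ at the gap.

Pre-movement form: Amira could hope to announce which candidate might photograph the dataset without hesitation.
The filler 'which candidate' is interpreted as the subject of the clause embedded under 'announce'. The gap is right after 'announce'.

Everyone was asking which candidate Amira could hope to announce ___ might photograph the dataset without hesitation.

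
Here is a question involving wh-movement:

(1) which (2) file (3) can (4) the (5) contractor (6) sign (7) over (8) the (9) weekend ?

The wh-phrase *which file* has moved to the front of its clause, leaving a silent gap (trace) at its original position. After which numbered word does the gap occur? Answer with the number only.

Underlying clause: The contractor can sign which file over the weekend.
'which file' is the direct object of 'sign'. Fronting leaves a gap immediately after 'sign':
Which file can the contractor sign ___ over the weekend?
'sign' is word 6.

6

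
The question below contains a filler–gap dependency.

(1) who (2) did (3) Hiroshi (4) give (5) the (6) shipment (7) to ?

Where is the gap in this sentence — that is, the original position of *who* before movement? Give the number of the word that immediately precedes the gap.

Pre-movement form: Hiroshi did give the shipment to who.
The filler 'who' is interpreted as the object of the preposition 'to' (recipient of 'give'). Fronting leaves a gap immediately after 'to':
Who did Hiroshi give the shipment to ___?
'to' is word 7.

7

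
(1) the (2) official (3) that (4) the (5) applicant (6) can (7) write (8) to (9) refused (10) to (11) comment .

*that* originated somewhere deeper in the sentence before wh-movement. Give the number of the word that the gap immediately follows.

8

'that' is the object of the preposition 'to'. Fronting leaves a gap immediately after 'to':
The official that the applicant can write to ___ refused to comment.
'to' is word 8.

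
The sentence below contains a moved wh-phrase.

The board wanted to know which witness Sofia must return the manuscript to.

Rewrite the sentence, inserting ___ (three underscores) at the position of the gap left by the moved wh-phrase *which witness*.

The board wanted to know which witness Sofia must return the manuscript to ___.

Pre-movement form: Sofia must return the manuscript to which witness.
'which witness' is the object of the preposition 'to' (recipient of 'return'). The gap is right after 'to'.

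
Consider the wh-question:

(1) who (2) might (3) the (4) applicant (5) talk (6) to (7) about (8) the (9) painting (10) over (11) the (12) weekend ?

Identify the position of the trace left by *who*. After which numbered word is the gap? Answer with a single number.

Before movement: The applicant might talk to who about the painting over the weekend.
The filler 'who' is interpreted as the object of the preposition 'to'. Wh-movement fronts it, leaving a gap right after 'to':
Who might the applicant talk to ___ about the painting over the weekend?
'to' is word 6.

6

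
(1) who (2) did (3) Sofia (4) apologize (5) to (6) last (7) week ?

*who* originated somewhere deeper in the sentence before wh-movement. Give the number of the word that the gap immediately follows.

5

Underlying clause: Sofia did apologize to who last week.
The filler 'who' is interpreted as the object of the preposition 'to'. It moves to the left edge, and the trace sits right after 'to':
Who did Sofia apologize to ___ last week?
'to' is word 5.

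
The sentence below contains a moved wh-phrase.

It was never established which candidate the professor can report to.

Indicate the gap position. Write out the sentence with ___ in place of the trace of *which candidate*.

It was never established which candidate the professor can report to ___.

Before movement: The professor can report to which candidate.
'which candidate' is the object of the preposition 'to'. The gap is right after 'to'.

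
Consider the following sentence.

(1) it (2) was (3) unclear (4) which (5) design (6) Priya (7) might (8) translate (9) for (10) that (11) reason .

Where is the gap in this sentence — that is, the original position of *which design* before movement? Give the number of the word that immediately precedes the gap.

8

Before movement: Priya might translate which design for that reason.
'which design' functions as the direct object of 'translate'. Wh-movement fronts it, leaving a gap right after 'translate':
It was unclear which design Priya might translate ___ for that reason.
'translate' is word 8.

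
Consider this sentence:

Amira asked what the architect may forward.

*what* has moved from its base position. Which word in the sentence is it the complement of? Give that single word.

Before movement: The architect may forward what.
'what' functions as the direct object of 'forward'. Fronting leaves a gap immediately after 'forward':
Amira asked what the architect may forward ___.

forward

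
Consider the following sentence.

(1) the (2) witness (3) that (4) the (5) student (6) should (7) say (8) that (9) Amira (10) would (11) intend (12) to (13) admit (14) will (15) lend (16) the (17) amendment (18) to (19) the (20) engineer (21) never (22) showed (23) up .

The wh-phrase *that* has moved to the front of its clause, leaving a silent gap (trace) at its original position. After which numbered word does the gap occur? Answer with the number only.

13

The filler 'that' is interpreted as the subject of the clause embedded under 'admit'. Fronting leaves a gap immediately after 'admit':
The witness that the student should say that Amira would intend to admit ___ will lend the amendment to the engineer never showed up.
'admit' is word 13.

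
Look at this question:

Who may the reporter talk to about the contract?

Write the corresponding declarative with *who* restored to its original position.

The reporter may talk to who about the contract.

'who' is the object of the preposition 'to'. Wh-movement fronts it, leaving a gap right after 'to':
Who may the reporter talk to ___ about the contract?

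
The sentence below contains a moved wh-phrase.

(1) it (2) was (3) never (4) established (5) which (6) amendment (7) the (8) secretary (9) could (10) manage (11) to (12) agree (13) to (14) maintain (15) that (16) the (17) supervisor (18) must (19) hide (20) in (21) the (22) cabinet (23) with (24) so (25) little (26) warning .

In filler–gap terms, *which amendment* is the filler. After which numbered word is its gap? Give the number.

19

Underlying clause: The secretary could manage to agree to maintain that the supervisor must hide which amendment in the cabinet with so little warning.
The filler 'which amendment' is interpreted as the direct object of 'hide'. Fronting leaves a gap immediately after 'hide':
It was never established which amendment the secretary could manage to agree to maintain that the supervisor must hide ___ in the cabinet with so little warning.
'hide' is word 19.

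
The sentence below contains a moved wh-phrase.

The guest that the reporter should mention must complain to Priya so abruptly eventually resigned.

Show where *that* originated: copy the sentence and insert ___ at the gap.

The guest that the reporter should mention ___ must complain to Priya so abruptly eventually resigned.

The filler 'that' is interpreted as the subject of the clause embedded under 'mention'. The gap is right after 'mention'.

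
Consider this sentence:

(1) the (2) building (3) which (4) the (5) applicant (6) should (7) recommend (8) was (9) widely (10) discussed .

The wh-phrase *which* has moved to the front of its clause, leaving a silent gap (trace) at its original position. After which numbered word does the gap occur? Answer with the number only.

7

'which' is the direct object of 'recommend'. It moves to the left edge, and the trace sits right after 'recommend':
The building which the applicant should recommend ___ was widely discussed.
'recommend' is word 7.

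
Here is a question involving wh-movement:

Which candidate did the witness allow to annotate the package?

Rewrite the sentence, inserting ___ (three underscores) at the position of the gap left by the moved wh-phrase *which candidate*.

Which candidate did the witness allow ___ to annotate the package?

Underlying clause: The witness did allow which candidate to annotate the package.
'which candidate' is the direct object of 'allow'. The gap is right after 'allow'.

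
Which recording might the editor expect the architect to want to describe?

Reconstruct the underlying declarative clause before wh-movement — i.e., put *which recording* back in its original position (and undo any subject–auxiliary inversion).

The editor might expect the architect to want to describe which recording.

'which recording' functions as the direct object of 'describe'. Wh-movement fronts it, leaving a gap right after 'describe':
Which recording might the editor expect the architect to want to describe ___?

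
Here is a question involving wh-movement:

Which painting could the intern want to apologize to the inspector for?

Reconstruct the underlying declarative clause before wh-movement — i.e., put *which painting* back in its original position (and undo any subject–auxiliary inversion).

The intern could want to apologize to the inspector for which painting.

The filler 'which painting' is interpreted as the object of the preposition 'for'. It moves to the left edge, and the trace sits right after 'for':
Which painting could the intern want to apologize to the inspector for ___?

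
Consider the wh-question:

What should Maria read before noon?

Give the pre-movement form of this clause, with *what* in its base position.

The filler 'what' is interpreted as the direct object of 'read'. Fronting leaves a gap immediately after 'read':
What should Maria read ___ before noon?

Maria should read what before noon.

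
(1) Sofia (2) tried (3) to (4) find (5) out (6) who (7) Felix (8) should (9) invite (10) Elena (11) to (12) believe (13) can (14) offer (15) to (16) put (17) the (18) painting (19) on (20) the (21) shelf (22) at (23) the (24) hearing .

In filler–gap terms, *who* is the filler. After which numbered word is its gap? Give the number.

12

Pre-movement form: Felix should invite Elena to believe who can offer to put the painting on the shelf at the hearing.
The filler 'who' is interpreted as the subject of the clause embedded under 'believe'. It moves to the left edge, and the trace sits right after 'believe':
Sofia tried to find out who Felix should invite Elena to believe ___ can offer to put the painting on the shelf at the hearing.
'believe' is word 12.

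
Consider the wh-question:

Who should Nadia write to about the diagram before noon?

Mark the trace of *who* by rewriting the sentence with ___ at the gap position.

Who should Nadia write to ___ about the diagram before noon?

Underlying clause: Nadia should write to who about the diagram before noon.
'who' is the object of the preposition 'to'. The gap is right after 'to'.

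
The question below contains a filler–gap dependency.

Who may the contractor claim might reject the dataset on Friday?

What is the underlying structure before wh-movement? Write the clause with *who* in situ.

The contractor may claim who might reject the dataset on Friday.

'who' is the subject of the clause embedded under 'claim'. Fronting leaves a gap immediately after 'claim':
Who may the contractor claim ___ might reject the dataset on Friday?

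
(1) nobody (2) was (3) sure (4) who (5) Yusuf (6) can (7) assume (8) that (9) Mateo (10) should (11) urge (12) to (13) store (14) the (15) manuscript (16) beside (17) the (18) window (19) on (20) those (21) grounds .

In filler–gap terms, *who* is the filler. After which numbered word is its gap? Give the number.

11

In situ: Yusuf can assume that Mateo should urge who to store the manuscript beside the window on those grounds.
'who' is the direct object of 'urge'. Wh-movement fronts it, leaving a gap right after 'urge':
Nobody was sure who Yusuf can assume that Mateo should urge ___ to store the manuscript beside the window on those grounds.
'urge' is word 11.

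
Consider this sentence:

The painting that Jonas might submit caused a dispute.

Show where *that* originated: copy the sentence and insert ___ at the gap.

'that' is the direct object of 'submit'. The gap is right after 'submit'.

The painting that Jonas might submit ___ caused a dispute.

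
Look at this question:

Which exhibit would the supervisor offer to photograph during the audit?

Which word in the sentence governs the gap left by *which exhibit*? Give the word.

Underlying clause: The supervisor would offer to photograph which exhibit during the audit.
The filler 'which exhibit' is interpreted as the direct object of 'photograph'. It moves to the left edge, and the trace sits right after 'photograph':
Which exhibit would the supervisor offer to photograph ___ during the audit?

photograph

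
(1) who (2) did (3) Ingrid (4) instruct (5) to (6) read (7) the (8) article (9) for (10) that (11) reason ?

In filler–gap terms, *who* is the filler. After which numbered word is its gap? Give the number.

4

Before movement: Ingrid did instruct who to read the article for that reason.
The filler 'who' is interpreted as the direct object of 'instruct'. Fronting leaves a gap immediately after 'instruct':
Who did Ingrid instruct ___ to read the article for that reason?
'instruct' is word 4.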